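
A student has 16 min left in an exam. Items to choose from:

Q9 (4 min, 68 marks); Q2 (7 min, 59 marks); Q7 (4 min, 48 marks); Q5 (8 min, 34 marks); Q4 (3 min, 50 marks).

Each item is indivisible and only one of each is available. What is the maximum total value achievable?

177 marks

Check high-value combinations within 16 min:
- Q9+Q2+Q4: time 4+7+3=14, value 68+59+50=177
- Q9+Q2+Q7: time 4+7+4=15, value 68+59+48=175
- Q9+Q7+Q4: time 4+4+3=11, value 68+48+50=166
- Q2+Q7+Q4: time 7+4+3=14, value 59+48+50=157
Best: 177 marks.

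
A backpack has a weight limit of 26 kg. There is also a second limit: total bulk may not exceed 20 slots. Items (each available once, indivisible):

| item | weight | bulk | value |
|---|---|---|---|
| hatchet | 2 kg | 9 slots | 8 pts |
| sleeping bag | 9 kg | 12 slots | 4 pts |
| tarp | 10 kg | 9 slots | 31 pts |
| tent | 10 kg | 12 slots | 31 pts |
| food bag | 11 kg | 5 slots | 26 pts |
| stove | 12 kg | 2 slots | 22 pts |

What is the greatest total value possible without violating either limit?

Feasible sets respecting both limits:
- hatchet+tarp+stove: weight 24, bulk 20, value 61
- tarp+food bag: weight 21, bulk 14, value 57
- tent+food bag: weight 21, bulk 17, value 57
Best: 61 pts.

61 pts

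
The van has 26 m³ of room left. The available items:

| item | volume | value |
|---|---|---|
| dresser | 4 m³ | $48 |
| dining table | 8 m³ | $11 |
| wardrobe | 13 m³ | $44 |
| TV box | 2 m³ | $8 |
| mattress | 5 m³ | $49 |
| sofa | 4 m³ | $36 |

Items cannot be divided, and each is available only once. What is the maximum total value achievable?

$177

Check high-value combinations within 26 m³:
- dresser+wardrobe+mattress+sofa: volume 4+13+5+4=26, value 48+44+49+36=177
- dresser+dining table+TV box+mattress+sofa: volume 4+8+2+5+4=23, value 48+11+8+49+36=152
- dresser+wardrobe+TV box+mattress: volume 4+13+2+5=24, value 48+44+8+49=149
Best: $177.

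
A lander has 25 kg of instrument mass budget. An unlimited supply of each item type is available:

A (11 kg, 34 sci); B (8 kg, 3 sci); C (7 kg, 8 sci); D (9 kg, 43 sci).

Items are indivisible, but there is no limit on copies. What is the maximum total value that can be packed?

Best value-per-unit is D at 43/9; filling with it alone gives 2×43 = 86.
Optimal mix: 1×C + 2×D → mass 25, value 94.

94 sci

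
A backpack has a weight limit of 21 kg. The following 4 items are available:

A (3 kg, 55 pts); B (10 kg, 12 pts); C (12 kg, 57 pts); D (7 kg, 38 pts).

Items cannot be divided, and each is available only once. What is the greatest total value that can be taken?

112 pts

This is a 0/1 knapsack; check combinations near the capacity.
- A+C: weight 3+12=15, value 55+57=112
- A+B+D: weight 3+10+7=20, value 55+12+38=105
- C+D: weight 12+7=19, value 57+38=95
- A+D: weight 3+7=10, value 55+38=93
- A+B: weight 3+10=13, value 55+12=67
Best: 112 pts.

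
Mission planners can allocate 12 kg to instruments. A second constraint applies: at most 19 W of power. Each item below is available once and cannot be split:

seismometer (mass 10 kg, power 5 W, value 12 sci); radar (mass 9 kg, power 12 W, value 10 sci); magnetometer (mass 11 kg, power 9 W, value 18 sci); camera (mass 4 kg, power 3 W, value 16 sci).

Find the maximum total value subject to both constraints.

18 sci

Feasible sets respecting both limits:
- magnetometer: mass 11, power 9, value 18
- camera: mass 4, power 3, value 16
- seismometer: mass 10, power 5, value 12
- radar: mass 9, power 12, value 10
Best: 18 sci.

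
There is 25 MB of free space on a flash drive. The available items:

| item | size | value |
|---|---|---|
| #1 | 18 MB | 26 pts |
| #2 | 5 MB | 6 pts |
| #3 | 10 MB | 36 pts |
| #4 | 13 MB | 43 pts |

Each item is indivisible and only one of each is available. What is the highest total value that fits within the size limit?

This is a 0/1 knapsack; check combinations near the capacity.
- #3+#4: size 10+13=23, value 36+43=79
- #2+#4: size 5+13=18, value 6+43=49
- #4: size 13, value 43
Best: 79 pts.

79 pts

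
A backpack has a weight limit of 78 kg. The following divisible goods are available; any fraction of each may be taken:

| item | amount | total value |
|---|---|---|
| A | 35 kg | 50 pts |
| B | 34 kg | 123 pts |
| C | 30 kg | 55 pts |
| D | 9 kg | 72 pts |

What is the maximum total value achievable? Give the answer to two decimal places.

Take in order of value per unit:
- D (72/9 per unit): all 9 → value 72, running total 72.00
- B (123/34 per unit): all 34 → value 123, running total 195.00
- C (55/30 per unit): all 30 → value 55, running total 250.00
- A (50/35 per unit): 5 of 35 → value 5×50/35 = 7.1429, running total 257.14
Total 257.14.

257.14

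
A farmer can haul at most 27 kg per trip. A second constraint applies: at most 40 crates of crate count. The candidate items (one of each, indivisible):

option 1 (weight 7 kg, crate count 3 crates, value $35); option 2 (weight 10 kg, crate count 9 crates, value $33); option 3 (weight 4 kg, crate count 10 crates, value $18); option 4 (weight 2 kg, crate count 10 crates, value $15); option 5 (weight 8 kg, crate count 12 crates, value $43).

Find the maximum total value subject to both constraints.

$126

Feasible sets respecting both limits:
- option 1+option 2+option 4+option 5: weight 27, crate count 34, value 126
- option 1+option 2+option 5: weight 25, crate count 24, value 111
- option 1+option 3+option 4+option 5: weight 21, crate count 35, value 111
- option 1+option 2+option 3+option 4: weight 23, crate count 32, value 101
Best: $126.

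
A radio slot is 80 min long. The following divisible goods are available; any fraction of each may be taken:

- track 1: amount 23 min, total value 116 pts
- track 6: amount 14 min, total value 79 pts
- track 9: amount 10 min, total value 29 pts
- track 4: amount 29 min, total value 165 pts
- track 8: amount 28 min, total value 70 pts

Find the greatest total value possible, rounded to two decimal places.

Take in order of value per unit:
- track 4 (165/29 per unit): all 29 → value 165, running total 165.00
- track 6 (79/14 per unit): all 14 → value 79, running total 244.00
- track 1 (116/23 per unit): all 23 → value 116, running total 360.00
- track 9 (29/10 per unit): all 10 → value 29, running total 389.00
- track 8 (70/28 per unit): 4 of 28 → value 4×70/28 = 10.0000, running total 399.00
Total 399.00.

399.00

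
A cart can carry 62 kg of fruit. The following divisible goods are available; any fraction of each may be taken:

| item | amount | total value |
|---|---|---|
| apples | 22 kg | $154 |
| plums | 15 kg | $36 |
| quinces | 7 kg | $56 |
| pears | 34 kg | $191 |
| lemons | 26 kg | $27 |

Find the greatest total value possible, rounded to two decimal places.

Take in order of value per unit:
- quinces (56/7 per unit): all 7 → value 56, running total 56.00
- apples (154/22 per unit): all 22 → value 154, running total 210.00
- pears (191/34 per unit): 33 of 34 → value 33×191/34 = 185.3824, running total 395.38
Total 395.38.

395.38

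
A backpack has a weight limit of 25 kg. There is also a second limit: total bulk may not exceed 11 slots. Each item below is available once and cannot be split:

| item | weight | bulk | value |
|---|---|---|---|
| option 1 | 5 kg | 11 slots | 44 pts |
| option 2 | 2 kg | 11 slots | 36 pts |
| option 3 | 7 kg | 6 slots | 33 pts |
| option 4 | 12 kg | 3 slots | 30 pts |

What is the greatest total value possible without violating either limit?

63 pts

Feasible sets respecting both limits:
- option 3+option 4: weight 19, bulk 9, value 63
- option 1: weight 5, bulk 11, value 44
- option 2: weight 2, bulk 11, value 36
- option 3: weight 7, bulk 6, value 33
Best: 63 pts.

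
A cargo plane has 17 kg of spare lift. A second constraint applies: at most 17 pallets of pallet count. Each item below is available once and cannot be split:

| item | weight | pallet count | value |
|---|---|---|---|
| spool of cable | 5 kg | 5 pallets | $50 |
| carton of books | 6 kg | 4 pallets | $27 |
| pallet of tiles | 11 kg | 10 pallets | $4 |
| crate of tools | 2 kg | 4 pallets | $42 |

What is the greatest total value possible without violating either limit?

$119

Feasible sets respecting both limits:
- spool of cable+carton of books+crate of tools: weight 13, pallet count 13, value 119
- spool of cable+crate of tools: weight 7, pallet count 9, value 92
- spool of cable+carton of books: weight 11, pallet count 9, value 77
Best: $119.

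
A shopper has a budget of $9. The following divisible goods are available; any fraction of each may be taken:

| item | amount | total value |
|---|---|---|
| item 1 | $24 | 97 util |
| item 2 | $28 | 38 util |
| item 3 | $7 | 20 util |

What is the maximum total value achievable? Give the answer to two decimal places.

36.38

Take in order of value per unit:
- item 1 (97/24 per unit): 9 of 24 → value 9×97/24 = 36.3750, running total 36.38
Total 36.38.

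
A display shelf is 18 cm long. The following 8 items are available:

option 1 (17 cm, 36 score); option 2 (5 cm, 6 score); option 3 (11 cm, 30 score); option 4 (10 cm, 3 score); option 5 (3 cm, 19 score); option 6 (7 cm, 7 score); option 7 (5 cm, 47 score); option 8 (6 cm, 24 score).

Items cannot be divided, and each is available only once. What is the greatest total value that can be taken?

Check high-value combinations within 18 cm:
- option 5+option 7+option 8: length 3+5+6=14, value 19+47+24=90
- option 6+option 7+option 8: length 7+5+6=18, value 7+47+24=78
- option 3+option 7: length 11+5=16, value 30+47=77
- option 2+option 7+option 8: length 5+5+6=16, value 6+47+24=77
- option 5+option 6+option 7: length 3+7+5=15, value 19+7+47=73
Best: 90 score.

90 score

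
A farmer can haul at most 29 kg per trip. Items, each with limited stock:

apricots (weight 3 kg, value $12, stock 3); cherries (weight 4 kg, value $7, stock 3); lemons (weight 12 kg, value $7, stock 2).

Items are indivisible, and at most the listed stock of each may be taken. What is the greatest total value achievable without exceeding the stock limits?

$57

Top feasible selections:
- 3×apricots + 3×cherries: weight 21, value 57
- 3×apricots + 2×cherries + 1×lemons: weight 29, value 57
Best: $57.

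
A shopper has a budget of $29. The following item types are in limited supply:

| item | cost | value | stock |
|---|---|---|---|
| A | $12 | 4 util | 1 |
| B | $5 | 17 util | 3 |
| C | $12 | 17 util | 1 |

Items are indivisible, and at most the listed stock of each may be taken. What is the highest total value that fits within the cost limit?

68 util

Top feasible selections:
- 3×B + 1×C: cost 27, value 68
- 1×A + 3×B: cost 27, value 55
- 3×B: cost 15, value 51
- 2×B + 1×C: cost 22, value 51
Best: 68 util.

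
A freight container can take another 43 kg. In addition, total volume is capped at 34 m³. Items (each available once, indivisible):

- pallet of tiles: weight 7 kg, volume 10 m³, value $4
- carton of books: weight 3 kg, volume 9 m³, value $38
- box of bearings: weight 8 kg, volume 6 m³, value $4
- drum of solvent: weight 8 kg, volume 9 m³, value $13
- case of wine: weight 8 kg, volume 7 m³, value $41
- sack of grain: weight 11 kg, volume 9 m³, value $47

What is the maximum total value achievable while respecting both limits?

Feasible sets respecting both limits:
- carton of books+drum of solvent+case of wine+sack of grain: weight 30, volume 34, value 139
- carton of books+box of bearings+case of wine+sack of grain: weight 30, volume 31, value 130
- carton of books+case of wine+sack of grain: weight 22, volume 25, value 126
Best: $139.

$139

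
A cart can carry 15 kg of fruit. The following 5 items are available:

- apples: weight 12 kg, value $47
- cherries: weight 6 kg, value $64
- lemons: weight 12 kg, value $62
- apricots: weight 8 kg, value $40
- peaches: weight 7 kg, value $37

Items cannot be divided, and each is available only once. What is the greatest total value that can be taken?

$104

Check high-value combinations within 15 kg:
- cherries+apricots: weight 6+8=14, value 64+40=104
- cherries+peaches: weight 6+7=13, value 64+37=101
- apricots+peaches: weight 8+7=15, value 40+37=77
- cherries: weight 6, value 64
- lemons: weight 12, value 62
Best: $104.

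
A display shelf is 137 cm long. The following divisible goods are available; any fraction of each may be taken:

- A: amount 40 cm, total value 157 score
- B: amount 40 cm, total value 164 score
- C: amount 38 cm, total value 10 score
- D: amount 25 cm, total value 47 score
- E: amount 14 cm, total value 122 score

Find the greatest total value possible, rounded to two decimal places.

494.74

Take in order of value per unit:
- E (122/14 per unit): all 14 → value 122, running total 122.00
- B (164/40 per unit): all 40 → value 164, running total 286.00
- A (157/40 per unit): all 40 → value 157, running total 443.00
- D (47/25 per unit): all 25 → value 47, running total 490.00
- C (10/38 per unit): 18 of 38 → value 18×10/38 = 4.7368, running total 494.74
Total 494.74.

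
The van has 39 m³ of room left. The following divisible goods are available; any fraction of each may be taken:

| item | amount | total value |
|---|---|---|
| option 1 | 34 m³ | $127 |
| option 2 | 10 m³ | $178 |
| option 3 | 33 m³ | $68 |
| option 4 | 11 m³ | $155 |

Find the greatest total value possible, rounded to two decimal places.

Take in order of value per unit:
- option 2 (178/10 per unit): all 10 → value 178, running total 178.00
- option 4 (155/11 per unit): all 11 → value 155, running total 333.00
- option 1 (127/34 per unit): 18 of 34 → value 18×127/34 = 67.2353, running total 400.24
Total 400.24.

400.24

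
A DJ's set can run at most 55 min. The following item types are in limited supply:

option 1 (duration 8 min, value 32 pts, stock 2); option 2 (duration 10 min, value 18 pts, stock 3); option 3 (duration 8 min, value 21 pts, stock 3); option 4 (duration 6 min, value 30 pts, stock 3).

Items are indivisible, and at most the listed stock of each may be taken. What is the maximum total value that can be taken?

Top feasible selections:
- 2×option 1 + 2×option 3 + 3×option 4: duration 50, value 196
- 2×option 1 + 1×option 2 + 1×option 3 + 3×option 4: duration 52, value 193
Best: 196 pts.

196 pts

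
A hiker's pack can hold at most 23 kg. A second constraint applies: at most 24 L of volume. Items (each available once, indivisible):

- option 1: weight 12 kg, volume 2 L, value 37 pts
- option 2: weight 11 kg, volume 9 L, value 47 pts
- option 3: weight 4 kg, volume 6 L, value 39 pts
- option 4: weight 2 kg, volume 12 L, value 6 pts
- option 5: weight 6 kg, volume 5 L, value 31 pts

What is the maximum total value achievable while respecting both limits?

Feasible sets respecting both limits:
- option 2+option 3+option 5: weight 21, volume 20, value 117
- option 1+option 3+option 5: weight 22, volume 13, value 107
- option 2+option 3: weight 15, volume 15, value 86
Best: 117 pts.

117 pts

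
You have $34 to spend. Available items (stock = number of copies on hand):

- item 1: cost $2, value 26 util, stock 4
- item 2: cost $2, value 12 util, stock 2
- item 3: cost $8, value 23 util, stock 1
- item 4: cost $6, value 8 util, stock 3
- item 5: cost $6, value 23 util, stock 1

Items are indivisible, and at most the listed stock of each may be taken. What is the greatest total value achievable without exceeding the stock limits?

Top feasible selections:
- 4×item 1 + 2×item 2 + 1×item 3 + 1×item 4 + 1×item 5: cost 32, value 182
- 4×item 1 + 2×item 2 + 1×item 3 + 1×item 5: cost 26, value 174
- 4×item 1 + 1×item 2 + 1×item 3 + 1×item 4 + 1×item 5: cost 30, value 170
Best: 182 util.

182 util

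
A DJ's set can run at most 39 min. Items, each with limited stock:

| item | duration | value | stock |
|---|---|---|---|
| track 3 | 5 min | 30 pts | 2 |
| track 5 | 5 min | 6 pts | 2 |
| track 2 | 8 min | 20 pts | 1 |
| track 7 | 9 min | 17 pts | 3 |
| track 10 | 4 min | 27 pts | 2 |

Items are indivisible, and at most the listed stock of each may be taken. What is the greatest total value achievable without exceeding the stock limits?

151 pts

Best selections within duration 39 and stock limits:
- 2×track 3 + 1×track 2 + 1×track 7 + 2×track 10: duration 35, value 151
- 2×track 3 + 2×track 7 + 2×track 10: duration 36, value 148
- 2×track 3 + 2×track 5 + 1×track 2 + 2×track 10: duration 36, value 146
- 2×track 3 + 2×track 5 + 1×track 7 + 2×track 10: duration 37, value 143
Best: 151 pts.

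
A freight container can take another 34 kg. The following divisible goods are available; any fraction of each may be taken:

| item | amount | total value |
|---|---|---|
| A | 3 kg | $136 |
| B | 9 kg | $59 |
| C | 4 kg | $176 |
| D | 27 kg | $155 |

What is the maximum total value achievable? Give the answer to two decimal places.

474.33

Take in order of value per unit:
- A (136/3 per unit): all 3 → value 136, running total 136.00
- C (176/4 per unit): all 4 → value 176, running total 312.00
- B (59/9 per unit): all 9 → value 59, running total 371.00
- D (155/27 per unit): 18 of 27 → value 18×155/27 = 103.3333, running total 474.33
Total 474.33.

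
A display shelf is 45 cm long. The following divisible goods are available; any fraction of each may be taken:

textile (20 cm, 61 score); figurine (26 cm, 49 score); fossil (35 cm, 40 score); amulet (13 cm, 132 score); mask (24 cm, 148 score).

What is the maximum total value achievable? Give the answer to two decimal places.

304.40

Take in order of value per unit:
- amulet (132/13 per unit): all 13 → value 132, running total 132.00
- mask (148/24 per unit): all 24 → value 148, running total 280.00
- textile (61/20 per unit): 8 of 20 → value 8×61/20 = 24.4000, running total 304.40
Total 304.40.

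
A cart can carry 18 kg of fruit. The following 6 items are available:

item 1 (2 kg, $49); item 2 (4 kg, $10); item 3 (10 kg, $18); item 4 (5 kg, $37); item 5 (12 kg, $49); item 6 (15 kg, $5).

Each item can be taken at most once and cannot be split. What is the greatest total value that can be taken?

Check high-value combinations within 18 kg:
- item 1+item 2+item 5: weight 2+4+12=18, value 49+10+49=108
- item 1+item 3+item 4: weight 2+10+5=17, value 49+18+37=104
- item 1+item 5: weight 2+12=14, value 49+49=98
- item 1+item 2+item 4: weight 2+4+5=11, value 49+10+37=96
Best: $108.

$108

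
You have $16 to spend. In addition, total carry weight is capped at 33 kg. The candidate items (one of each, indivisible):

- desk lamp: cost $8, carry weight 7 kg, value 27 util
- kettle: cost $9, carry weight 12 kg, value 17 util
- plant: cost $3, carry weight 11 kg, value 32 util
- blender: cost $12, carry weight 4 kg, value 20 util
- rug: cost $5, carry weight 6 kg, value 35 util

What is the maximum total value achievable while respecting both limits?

Feasible sets respecting both limits:
- desk lamp+plant+rug: cost 16, carry weight 24, value 94
- plant+rug: cost 8, carry weight 17, value 67
- desk lamp+rug: cost 13, carry weight 13, value 62
Best: 94 util.

94 util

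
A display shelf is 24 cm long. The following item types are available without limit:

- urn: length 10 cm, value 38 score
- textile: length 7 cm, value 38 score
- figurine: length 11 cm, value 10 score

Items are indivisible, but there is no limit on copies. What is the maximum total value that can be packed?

Best value-per-unit is textile at 38/7; filling with it alone gives 3×38 = 114.
Optimal mix: 1×urn + 2×textile → length 24, value 114.

114 score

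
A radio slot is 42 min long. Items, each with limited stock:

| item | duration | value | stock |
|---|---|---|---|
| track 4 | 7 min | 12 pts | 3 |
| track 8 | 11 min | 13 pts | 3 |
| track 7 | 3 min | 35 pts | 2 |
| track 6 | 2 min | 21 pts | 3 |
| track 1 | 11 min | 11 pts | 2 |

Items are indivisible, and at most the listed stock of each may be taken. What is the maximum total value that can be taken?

171 pts

Top feasible selections:
- 1×track 4 + 2×track 8 + 2×track 7 + 3×track 6: duration 41, value 171
- 2×track 4 + 1×track 8 + 2×track 7 + 3×track 6: duration 37, value 170
Best: 171 pts.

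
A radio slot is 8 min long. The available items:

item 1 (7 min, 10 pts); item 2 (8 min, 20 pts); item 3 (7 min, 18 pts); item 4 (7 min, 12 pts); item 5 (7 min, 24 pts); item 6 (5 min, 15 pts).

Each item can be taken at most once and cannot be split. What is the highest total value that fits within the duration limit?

Check high-value combinations within 8 min:
- item 5: duration 7, value 24
- item 2: duration 8, value 20
- item 3: duration 7, value 18
Best: 24 pts.

24 pts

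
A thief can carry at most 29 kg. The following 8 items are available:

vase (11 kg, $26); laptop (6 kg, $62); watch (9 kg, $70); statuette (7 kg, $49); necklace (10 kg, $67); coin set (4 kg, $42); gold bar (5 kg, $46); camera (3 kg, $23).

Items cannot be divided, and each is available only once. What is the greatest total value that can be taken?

Check high-value combinations within 29 kg:
- laptop+watch+statuette+coin set+camera: weight 6+9+7+4+3=29, value 62+70+49+42+23=246
- laptop+watch+coin set+gold bar+camera: weight 6+9+4+5+3=27, value 62+70+42+46+23=243
- laptop+watch+necklace+coin set: weight 6+9+10+4=29, value 62+70+67+42=241
- laptop+necklace+coin set+gold bar+camera: weight 6+10+4+5+3=28, value 62+67+42+46+23=240
Best: $246.

$246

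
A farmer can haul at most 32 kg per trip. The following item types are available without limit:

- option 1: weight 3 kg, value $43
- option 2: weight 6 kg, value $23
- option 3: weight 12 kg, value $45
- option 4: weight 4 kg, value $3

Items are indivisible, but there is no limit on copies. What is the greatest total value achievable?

Best value-per-unit is option 1 at 43/3, and filling with it alone uses weight 10×3=30. No mix of the others beats 10×43 = 430.

$430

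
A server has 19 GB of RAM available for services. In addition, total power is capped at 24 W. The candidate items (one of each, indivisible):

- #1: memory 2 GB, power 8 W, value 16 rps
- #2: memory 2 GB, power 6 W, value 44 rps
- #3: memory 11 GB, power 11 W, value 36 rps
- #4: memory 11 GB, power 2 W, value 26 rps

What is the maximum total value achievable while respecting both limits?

86 rps

Feasible sets respecting both limits:
- #1+#2+#4: memory 15, power 16, value 86
- #2+#3: memory 13, power 17, value 80
- #2+#4: memory 13, power 8, value 70
Best: 86 rps.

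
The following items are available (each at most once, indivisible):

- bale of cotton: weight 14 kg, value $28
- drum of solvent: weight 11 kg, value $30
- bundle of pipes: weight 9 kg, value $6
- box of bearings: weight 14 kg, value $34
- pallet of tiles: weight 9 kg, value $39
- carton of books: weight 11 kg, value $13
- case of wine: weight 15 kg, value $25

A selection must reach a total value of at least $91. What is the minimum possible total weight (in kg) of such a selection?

Subsets with value ≥ 91, sorted by total weight:
- drum of solvent+box of bearings+pallet of tiles: weight 34, value 103
- bale of cotton+drum of solvent+pallet of tiles: weight 34, value 97
Minimum weight: 34 kg.

34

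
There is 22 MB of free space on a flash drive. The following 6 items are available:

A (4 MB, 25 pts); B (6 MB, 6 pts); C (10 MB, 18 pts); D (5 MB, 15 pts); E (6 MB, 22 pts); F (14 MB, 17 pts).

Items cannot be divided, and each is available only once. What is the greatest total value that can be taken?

Check high-value combinations within 22 MB:
- A+B+D+E: size 4+6+5+6=21, value 25+6+15+22=68
- A+C+E: size 4+10+6=20, value 25+18+22=65
- A+D+E: size 4+5+6=15, value 25+15+22=62
Best: 68 pts.

68 pts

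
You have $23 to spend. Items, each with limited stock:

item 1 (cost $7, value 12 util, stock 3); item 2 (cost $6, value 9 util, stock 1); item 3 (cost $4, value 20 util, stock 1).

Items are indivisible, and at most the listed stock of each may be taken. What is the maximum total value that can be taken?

44 util

Best selections within cost 23 and stock limits:
- 2×item 1 + 1×item 3: cost 18, value 44
- 1×item 1 + 1×item 2 + 1×item 3: cost 17, value 41
- 3×item 1: cost 21, value 36
- 2×item 1 + 1×item 2: cost 20, value 33
Best: 44 util.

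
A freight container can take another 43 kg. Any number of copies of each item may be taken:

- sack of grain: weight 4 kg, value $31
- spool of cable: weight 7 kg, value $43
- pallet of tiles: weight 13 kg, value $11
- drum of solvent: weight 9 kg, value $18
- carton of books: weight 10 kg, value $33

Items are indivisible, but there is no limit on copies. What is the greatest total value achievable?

$322

Best value-per-unit is sack of grain at 31/4; filling with it alone gives 10×31 = 310.
Optimal mix: 9×sack of grain + 1×spool of cable → weight 43, value 322.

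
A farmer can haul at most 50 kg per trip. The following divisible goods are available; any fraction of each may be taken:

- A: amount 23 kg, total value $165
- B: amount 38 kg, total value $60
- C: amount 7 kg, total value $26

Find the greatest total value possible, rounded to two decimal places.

Take in order of value per unit:
- A (165/23 per unit): all 23 → value 165, running total 165.00
- C (26/7 per unit): all 7 → value 26, running total 191.00
- B (60/38 per unit): 20 of 38 → value 20×60/38 = 31.5789, running total 222.58
Total 222.58.

222.58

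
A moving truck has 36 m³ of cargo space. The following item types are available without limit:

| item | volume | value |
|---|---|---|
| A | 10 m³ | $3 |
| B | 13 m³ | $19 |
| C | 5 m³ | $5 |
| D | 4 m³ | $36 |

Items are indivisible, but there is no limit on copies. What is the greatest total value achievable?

$324

Best value-per-unit is D at 36/4, and filling with it alone uses volume 9×4=36. No mix of the others beats 9×36 = 324.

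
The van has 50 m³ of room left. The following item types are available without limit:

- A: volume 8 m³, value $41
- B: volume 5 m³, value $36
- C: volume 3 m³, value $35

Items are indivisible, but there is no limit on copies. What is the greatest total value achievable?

Best value-per-unit is C at 35/3; filling with it alone gives 16×35 = 560.
Optimal mix: 1×B + 15×C → volume 50, value 561.

$561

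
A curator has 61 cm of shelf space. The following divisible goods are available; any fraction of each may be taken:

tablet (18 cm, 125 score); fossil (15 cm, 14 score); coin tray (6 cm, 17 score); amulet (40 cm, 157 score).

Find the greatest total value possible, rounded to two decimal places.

Take in order of value per unit:
- tablet (125/18 per unit): all 18 → value 125, running total 125.00
- amulet (157/40 per unit): all 40 → value 157, running total 282.00
- coin tray (17/6 per unit): 3 of 6 → value 3×17/6 = 8.5000, running total 290.50
Total 290.50.

290.50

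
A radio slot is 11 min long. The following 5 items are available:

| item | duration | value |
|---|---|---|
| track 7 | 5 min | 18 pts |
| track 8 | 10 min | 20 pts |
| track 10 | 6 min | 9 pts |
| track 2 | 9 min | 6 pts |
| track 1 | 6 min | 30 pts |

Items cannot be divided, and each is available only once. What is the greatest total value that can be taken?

This is a 0/1 knapsack; check combinations near the capacity.
- track 7+track 1: duration 5+6=11, value 18+30=48
- track 1: duration 6, value 30
- track 7+track 10: duration 5+6=11, value 18+9=27
Best: 48 pts.

48 pts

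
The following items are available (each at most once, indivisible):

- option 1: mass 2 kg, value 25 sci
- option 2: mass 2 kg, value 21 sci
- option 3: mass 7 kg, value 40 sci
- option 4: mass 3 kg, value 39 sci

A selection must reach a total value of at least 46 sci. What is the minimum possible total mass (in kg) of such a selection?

4

Subsets with value ≥ 46, sorted by total mass:
- option 1+option 2: mass 4, value 46
- option 1+option 4: mass 5, value 64
- option 2+option 4: mass 5, value 60
- option 1+option 2+option 4: mass 7, value 85
Minimum mass: 4 kg.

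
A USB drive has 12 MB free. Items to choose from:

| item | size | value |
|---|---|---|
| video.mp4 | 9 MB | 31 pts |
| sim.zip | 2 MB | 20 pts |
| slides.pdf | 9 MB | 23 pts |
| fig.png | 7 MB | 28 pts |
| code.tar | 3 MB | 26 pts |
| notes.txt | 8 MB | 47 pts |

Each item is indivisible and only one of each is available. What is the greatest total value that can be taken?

This is a 0/1 knapsack; check combinations near the capacity.
- sim.zip+fig.png+code.tar: size 2+7+3=12, value 20+28+26=74
- code.tar+notes.txt: size 3+8=11, value 26+47=73
- sim.zip+notes.txt: size 2+8=10, value 20+47=67
- video.mp4+code.tar: size 9+3=12, value 31+26=57
- fig.png+code.tar: size 7+3=10, value 28+26=54
Best: 74 pts.

74 pts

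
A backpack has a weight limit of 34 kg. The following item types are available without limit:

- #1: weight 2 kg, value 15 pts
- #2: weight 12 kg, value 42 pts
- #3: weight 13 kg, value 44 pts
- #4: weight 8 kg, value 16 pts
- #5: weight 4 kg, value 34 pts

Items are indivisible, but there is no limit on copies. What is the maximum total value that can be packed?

Best value-per-unit is #5 at 34/4; filling with it alone gives 8×34 = 272.
Optimal mix: 1×#1 + 8×#5 → weight 34, value 287.

287 pts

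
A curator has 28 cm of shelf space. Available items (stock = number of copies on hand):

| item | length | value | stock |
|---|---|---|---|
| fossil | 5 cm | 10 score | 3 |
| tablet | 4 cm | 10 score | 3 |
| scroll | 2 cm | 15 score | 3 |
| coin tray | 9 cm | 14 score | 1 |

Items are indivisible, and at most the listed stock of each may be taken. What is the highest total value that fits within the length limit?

Top feasible selections:
- 2×fossil + 3×tablet + 3×scroll: length 28, value 95
- 3×tablet + 3×scroll + 1×coin tray: length 27, value 89
- 1×fossil + 2×tablet + 3×scroll + 1×coin tray: length 28, value 89
Best: 95 score.

95 score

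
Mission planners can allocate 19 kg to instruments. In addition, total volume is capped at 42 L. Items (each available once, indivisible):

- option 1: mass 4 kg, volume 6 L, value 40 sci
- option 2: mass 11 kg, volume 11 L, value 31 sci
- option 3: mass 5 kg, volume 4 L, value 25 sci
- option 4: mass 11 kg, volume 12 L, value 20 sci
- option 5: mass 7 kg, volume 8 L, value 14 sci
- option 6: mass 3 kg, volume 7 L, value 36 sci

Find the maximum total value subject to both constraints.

Feasible sets respecting both limits:
- option 1+option 3+option 5+option 6: mass 19, volume 25, value 115
- option 1+option 2+option 6: mass 18, volume 24, value 107
- option 1+option 3+option 6: mass 12, volume 17, value 101
- option 1+option 4+option 6: mass 18, volume 25, value 96
Best: 115 sci.

115 sci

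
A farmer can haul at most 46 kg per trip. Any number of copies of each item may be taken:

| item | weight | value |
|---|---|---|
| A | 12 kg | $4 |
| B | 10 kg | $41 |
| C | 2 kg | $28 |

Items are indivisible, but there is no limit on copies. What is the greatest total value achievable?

Best value-per-unit is C at 28/2, and filling with it alone uses weight 23×2=46. No mix of the others beats 23×28 = 644.

$644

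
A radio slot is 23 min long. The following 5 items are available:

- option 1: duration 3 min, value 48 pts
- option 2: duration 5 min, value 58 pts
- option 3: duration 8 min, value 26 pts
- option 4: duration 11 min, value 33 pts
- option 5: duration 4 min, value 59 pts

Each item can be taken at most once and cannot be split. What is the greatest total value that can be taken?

Check high-value combinations within 23 min:
- option 1+option 2+option 4+option 5: duration 3+5+11+4=23, value 48+58+33+59=198
- option 1+option 2+option 3+option 5: duration 3+5+8+4=20, value 48+58+26+59=191
- option 1+option 2+option 5: duration 3+5+4=12, value 48+58+59=165
- option 2+option 4+option 5: duration 5+11+4=20, value 58+33+59=150
- option 2+option 3+option 5: duration 5+8+4=17, value 58+26+59=143
Best: 198 pts.

198 pts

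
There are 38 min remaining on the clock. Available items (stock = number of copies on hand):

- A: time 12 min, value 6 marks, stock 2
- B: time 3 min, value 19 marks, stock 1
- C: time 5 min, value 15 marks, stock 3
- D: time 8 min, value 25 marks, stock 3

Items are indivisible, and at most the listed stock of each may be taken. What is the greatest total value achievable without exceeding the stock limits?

Best selections within time 38 and stock limits:
- 1×B + 2×C + 3×D: time 37, value 124
- 1×B + 3×C + 2×D: time 34, value 114
- 1×B + 1×C + 3×D: time 32, value 109
- 2×C + 3×D: time 34, value 105
Best: 124 marks.

124 marks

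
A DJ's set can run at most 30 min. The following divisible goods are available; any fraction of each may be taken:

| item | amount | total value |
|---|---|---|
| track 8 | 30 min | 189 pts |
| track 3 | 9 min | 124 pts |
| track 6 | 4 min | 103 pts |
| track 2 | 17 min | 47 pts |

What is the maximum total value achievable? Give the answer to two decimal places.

334.10

Take in order of value per unit:
- track 6 (103/4 per unit): all 4 → value 103, running total 103.00
- track 3 (124/9 per unit): all 9 → value 124, running total 227.00
- track 8 (189/30 per unit): 17 of 30 → value 17×189/30 = 107.1000, running total 334.10
Total 334.10.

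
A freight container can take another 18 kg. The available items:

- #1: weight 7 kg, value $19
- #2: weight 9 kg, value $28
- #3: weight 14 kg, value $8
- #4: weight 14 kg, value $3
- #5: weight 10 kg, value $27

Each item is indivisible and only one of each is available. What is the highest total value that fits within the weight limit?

Check high-value combinations within 18 kg:
- #1+#2: weight 7+9=16, value 19+28=47
- #1+#5: weight 7+10=17, value 19+27=46
- #2: weight 9, value 28
- #5: weight 10, value 27
- #1: weight 7, value 19
Best: $47.

$47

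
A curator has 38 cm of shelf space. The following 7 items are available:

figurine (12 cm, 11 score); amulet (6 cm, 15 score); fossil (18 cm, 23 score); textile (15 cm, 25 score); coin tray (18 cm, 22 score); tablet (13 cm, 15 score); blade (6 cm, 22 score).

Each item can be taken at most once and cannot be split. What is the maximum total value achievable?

Check high-value combinations within 38 cm:
- figurine+amulet+tablet+blade: length 12+6+13+6=37, value 11+15+15+22=63
- amulet+textile+blade: length 6+15+6=27, value 15+25+22=62
- textile+tablet+blade: length 15+13+6=34, value 25+15+22=62
- amulet+fossil+blade: length 6+18+6=30, value 15+23+22=60
Best: 63 score.

63 score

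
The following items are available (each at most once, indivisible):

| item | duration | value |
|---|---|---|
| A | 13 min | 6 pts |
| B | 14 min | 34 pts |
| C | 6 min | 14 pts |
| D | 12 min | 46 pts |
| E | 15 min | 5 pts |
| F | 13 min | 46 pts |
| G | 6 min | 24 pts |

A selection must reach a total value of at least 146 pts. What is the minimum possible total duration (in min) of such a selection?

45

Subsets with value ≥ 146, sorted by total duration:
- B+D+F+G: duration 45, value 150
- B+C+D+F+G: duration 51, value 164
- A+B+D+F+G: duration 58, value 156
- A+B+C+D+F: duration 58, value 146
Minimum duration: 45 min.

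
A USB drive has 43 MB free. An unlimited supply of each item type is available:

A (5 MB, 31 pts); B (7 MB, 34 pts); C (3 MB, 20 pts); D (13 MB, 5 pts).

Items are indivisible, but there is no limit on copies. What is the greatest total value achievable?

282 pts

Best value-per-unit is C at 20/3; filling with it alone gives 14×20 = 280.
Optimal mix: 2×A + 11×C → size 43, value 282.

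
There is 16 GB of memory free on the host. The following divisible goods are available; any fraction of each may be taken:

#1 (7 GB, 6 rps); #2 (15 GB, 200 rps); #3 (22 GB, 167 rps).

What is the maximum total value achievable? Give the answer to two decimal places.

Take in order of value per unit:
- #2 (200/15 per unit): all 15 → value 200, running total 200.00
- #3 (167/22 per unit): 1 of 22 → value 1×167/22 = 7.5909, running total 207.59
Total 207.59.

207.59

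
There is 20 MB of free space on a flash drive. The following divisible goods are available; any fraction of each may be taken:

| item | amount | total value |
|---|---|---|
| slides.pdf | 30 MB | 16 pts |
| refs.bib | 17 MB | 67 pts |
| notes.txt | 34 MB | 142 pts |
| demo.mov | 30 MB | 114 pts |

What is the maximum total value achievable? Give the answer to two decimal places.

83.53

Take in order of value per unit:
- notes.txt (142/34 per unit): 20 of 34 → value 20×142/34 = 83.5294, running total 83.53
Total 83.53.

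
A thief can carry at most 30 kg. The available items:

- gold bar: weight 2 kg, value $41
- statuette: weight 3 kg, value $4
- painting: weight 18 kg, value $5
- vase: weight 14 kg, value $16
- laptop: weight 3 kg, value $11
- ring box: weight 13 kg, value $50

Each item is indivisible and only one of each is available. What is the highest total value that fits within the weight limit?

Check high-value combinations within 30 kg:
- gold bar+vase+ring box: weight 2+14+13=29, value 41+16+50=107
- gold bar+statuette+laptop+ring box: weight 2+3+3+13=21, value 41+4+11+50=106
- gold bar+laptop+ring box: weight 2+3+13=18, value 41+11+50=102
- gold bar+statuette+ring box: weight 2+3+13=18, value 41+4+50=95
- gold bar+ring box: weight 2+13=15, value 41+50=91
Best: $107.

$107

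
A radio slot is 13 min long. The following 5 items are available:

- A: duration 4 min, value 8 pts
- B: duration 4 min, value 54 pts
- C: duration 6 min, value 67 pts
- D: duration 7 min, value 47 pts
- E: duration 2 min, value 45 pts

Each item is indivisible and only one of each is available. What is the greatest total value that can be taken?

Check high-value combinations within 13 min:
- B+C+E: duration 4+6+2=12, value 54+67+45=166
- B+D+E: duration 4+7+2=13, value 54+47+45=146
- B+C: duration 4+6=10, value 54+67=121
- A+C+E: duration 4+6+2=12, value 8+67+45=120
- C+D: duration 6+7=13, value 67+47=114
Best: 166 pts.

166 pts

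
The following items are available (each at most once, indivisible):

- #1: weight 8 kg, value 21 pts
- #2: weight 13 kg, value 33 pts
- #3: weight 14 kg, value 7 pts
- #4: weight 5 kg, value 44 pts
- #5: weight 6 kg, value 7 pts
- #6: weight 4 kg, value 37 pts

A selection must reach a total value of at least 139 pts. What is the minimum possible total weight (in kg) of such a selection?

Subsets with value ≥ 139, sorted by total weight:
- #1+#2+#4+#5+#6: weight 36, value 142
- #1+#2+#3+#4+#6: weight 44, value 142
Minimum weight: 36 kg.

36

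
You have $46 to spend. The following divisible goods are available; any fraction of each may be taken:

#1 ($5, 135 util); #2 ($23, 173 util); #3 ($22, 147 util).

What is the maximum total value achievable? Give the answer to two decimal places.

Take in order of value per unit:
- #1 (135/5 per unit): all 5 → value 135, running total 135.00
- #2 (173/23 per unit): all 23 → value 173, running total 308.00
- #3 (147/22 per unit): 18 of 22 → value 18×147/22 = 120.2727, running total 428.27
Total 428.27.

428.27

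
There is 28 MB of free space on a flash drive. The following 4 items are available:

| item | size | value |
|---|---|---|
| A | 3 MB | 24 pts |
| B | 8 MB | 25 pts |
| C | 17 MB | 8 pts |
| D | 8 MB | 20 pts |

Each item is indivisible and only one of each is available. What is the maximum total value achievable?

69 pts

Check high-value combinations within 28 MB:
- A+B+D: size 3+8+8=19, value 24+25+20=69
- A+B+C: size 3+8+17=28, value 24+25+8=57
- A+C+D: size 3+17+8=28, value 24+8+20=52
Best: 69 pts.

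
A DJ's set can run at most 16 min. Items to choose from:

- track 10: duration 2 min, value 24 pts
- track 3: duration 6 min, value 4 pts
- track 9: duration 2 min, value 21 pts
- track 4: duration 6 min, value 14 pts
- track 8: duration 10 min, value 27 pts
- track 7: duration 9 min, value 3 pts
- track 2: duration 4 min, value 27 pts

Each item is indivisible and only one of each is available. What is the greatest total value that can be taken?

Check high-value combinations within 16 min:
- track 10+track 9+track 4+track 2: duration 2+2+6+4=14, value 24+21+14+27=86
- track 10+track 8+track 2: duration 2+10+4=16, value 24+27+27=78
- track 10+track 3+track 9+track 2: duration 2+6+2+4=14, value 24+4+21+27=76
- track 9+track 8+track 2: duration 2+10+4=16, value 21+27+27=75
Best: 86 pts.

86 pts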